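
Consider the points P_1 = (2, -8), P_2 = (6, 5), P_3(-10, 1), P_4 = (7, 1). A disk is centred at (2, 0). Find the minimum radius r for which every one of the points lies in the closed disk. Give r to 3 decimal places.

The required radius is the distance from (2, 0) to the farthest point.
Squared distances: 64, 41, 145, 26.
Maximum is 145, attained at P_3.
r = √145 ≈ 12.042.

12.042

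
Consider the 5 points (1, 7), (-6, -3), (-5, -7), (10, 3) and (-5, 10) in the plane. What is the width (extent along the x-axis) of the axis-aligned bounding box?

16

max x = 10, min x = -6, so width = 16.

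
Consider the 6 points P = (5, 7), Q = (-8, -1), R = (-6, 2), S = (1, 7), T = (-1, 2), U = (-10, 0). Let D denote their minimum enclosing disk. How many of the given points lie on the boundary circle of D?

2

A smallest enclosing disk is always determined by at most three of the input points on its boundary.
The farthest pair is P–U with squared distance 274. The circle on this segment as diameter has centre (-2.5, 3.5) and r² = 274/4 = 68.5.
Check Q: distance² to centre = 50.5 ≤ 68.5, so it lies inside.
All remaining points lie in this disk, and no smaller disk contains both endpoints, so this is the minimum enclosing circle.
The points at distance exactly r from the centre are P, U — 2 points.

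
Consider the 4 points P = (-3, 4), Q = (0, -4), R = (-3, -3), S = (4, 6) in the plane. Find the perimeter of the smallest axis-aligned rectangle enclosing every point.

Width = max x − min x = 4 − (-3) = 7.
Height = max y − min y = 6 − (-4) = 10.
Perimeter = 2(7 + 10) = 34.

34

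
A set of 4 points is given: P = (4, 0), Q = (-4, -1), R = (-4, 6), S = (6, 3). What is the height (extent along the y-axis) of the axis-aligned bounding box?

7

max y = 6, min y = -1, so height = 7.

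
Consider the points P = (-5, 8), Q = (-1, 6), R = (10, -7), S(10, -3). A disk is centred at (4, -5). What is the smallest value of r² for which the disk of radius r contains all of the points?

250

The required radius is the distance from (4, -5) to the farthest point.
Squared distances: 250, 146, 40, 40.
Maximum is 250, attained at P.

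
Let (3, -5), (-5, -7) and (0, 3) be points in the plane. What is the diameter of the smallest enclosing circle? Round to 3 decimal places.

Call the three points A, B, C in the order given.
Side lengths²: AB² = 68, AC² = 73, BC² = 125.
Since BC² = 125 < 73 + 68 = 141, the triangle is acute, so the smallest enclosing circle is the circumcircle.
Circumcentre = (-27/14, -16/7), r² = 6205/196.
Diameter = 2r = 2√(6205/196) ≈ 11.253.

11.253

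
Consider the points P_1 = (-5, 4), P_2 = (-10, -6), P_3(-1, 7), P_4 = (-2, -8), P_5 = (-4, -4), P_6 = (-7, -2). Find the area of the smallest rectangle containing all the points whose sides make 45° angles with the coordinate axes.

165

In coordinates u = x + y, v = x − y the rectangle is axis-aligned; the map (x,y)→(u,v) scales areas by 2.
u-values: -1, -16, 6, -10, -8, -9; range = 6 − (-16) = 22.
v-values: -9, -4, -8, 6, 0, -5; range = 6 − (-9) = 15.
Area = (22 × 15) / 2 = 165.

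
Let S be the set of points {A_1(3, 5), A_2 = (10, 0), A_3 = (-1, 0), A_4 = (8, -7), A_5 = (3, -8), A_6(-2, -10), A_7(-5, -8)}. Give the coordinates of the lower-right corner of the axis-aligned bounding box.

(10, -10)

x-range [-5, 10], y-range [-10, 5].
The lower-right corner is (10, -10).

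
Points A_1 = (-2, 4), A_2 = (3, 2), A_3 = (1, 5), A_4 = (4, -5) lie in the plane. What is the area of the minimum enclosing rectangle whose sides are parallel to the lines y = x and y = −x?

In coordinates u = x + y, v = x − y the rectangle is axis-aligned; the map (x,y)→(u,v) scales areas by 2.
u-values: 2, 5, 6, -1; range = 6 − (-1) = 7.
v-values: -6, 1, -4, 9; range = 9 − (-6) = 15.
Area = (7 × 15) / 2 = 52.5.

52.5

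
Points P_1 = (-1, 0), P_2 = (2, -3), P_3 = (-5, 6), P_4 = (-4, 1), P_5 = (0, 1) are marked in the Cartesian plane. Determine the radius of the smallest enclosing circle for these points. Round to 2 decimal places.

By Welzl's lemma the MEC is supported by two points (diametrically opposite) or three points (on a circumcircle).
The farthest pair is P_2–P_3 with squared distance 130. The circle on this segment as diameter has centre (-1.5, 1.5) and r² = 130/4 = 32.5.
Check P_1: distance² to centre = 2.5 ≤ 32.5, so it lies inside.
All remaining points lie in this disk, and no smaller disk contains both endpoints, so this is the minimum enclosing circle.
r = √(32.5) ≈ 5.70.

5.70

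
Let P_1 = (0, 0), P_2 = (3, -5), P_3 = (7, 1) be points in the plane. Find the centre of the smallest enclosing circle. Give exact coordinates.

Side lengths²: P_1P_2² = 34, P_1P_3² = 50, P_2P_3² = 52.
Since P_2P_3² = 52 < 50 + 34 = 84, the triangle is acute, so the smallest enclosing circle is the circumcircle.
Circumcentre = (71/19, -22/19), r² = 5525/361.
Centre = (71/19, -22/19).

(71/19, -22/19)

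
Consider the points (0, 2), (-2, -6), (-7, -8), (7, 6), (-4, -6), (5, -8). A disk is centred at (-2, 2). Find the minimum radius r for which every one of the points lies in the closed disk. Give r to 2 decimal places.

The required radius is the distance from (-2, 2) to the farthest point.
Squared distances: 4, 64, 125, 97, 68, 149.
Maximum is 149, attained at (5, -8).
r = √149 ≈ 12.21.

12.21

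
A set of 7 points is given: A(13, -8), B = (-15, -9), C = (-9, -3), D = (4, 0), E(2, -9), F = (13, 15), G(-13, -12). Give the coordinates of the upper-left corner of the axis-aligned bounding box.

x-range [-15, 13], y-range [-12, 15].
The upper-left corner is (-15, 15).

(-15, 15)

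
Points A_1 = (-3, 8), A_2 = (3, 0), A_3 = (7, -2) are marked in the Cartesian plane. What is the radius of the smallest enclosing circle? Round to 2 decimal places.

7.07

Side lengths²: A_1A_2² = 100, A_1A_3² = 200, A_2A_3² = 20.
Since A_1A_3² = 200 ≥ 100 + 20 = 120, the angle opposite A_1A_3 is not acute, so the smallest enclosing circle has A_1A_3 as diameter.
Centre = midpoint of A_1A_3 = (2, 3), r² = 200/4 = 50.
r = √50 ≈ 7.07.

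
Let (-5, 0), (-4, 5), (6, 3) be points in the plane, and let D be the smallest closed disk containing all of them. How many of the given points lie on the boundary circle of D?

Call the three points A, B, C in the order given.
Side lengths²: AB² = 26, AC² = 130, BC² = 104.
Since AC² = 130 ≥ 104 + 26 = 130, the angle opposite AC is not acute, so the smallest enclosing circle has AC as diameter.
Centre = midpoint of AC = (0.5, 1.5), r² = 130/4 = 32.5.
The points at distance exactly r from the centre are (-5, 0), (-4, 5), (6, 3) — 3 points.

3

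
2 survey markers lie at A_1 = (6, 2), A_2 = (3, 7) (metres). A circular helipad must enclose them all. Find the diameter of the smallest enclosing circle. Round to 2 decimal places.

5.83

The smallest circle enclosing two points has them as diameter endpoints.
Centre = midpoint = (4.5, 4.5); r² = |A_1A_2|²/4 = 34/4 = 8.5.
Diameter = 2r = 2√(8.5) ≈ 5.83.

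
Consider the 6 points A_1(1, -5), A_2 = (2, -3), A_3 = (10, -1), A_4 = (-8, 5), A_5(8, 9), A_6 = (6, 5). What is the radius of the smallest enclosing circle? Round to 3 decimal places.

The minimum enclosing circle is determined by three boundary points: A_3, A_4, A_5.
Their circumcentre is (8/7, 17/7) with r² = 4420/49.
The farthest remaining point A_1 is at distance² 2705/49 ≤ 4420/49.
r = √(4420/49) ≈ 9.498.

9.498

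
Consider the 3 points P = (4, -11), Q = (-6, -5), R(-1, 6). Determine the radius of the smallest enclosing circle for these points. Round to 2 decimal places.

Side lengths²: PQ² = 136, PR² = 314, QR² = 146.
Since PR² = 314 ≥ 146 + 136 = 282, the angle opposite PR is not acute, so the smallest enclosing circle has PR as diameter.
Centre = midpoint of PR = (1.5, -2.5), r² = 314/4 = 78.5.
r = √(78.5) ≈ 8.86.

8.86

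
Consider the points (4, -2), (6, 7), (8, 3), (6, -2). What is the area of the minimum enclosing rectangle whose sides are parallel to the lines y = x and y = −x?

In coordinates u = x + y, v = x − y the rectangle is axis-aligned; the map (x,y)→(u,v) scales areas by 2.
u-values: 2, 13, 11, 4; range = 13 − 2 = 11.
v-values: 6, -1, 5, 8; range = 8 − (-1) = 9.
Area = (11 × 9) / 2 = 49.5.

49.5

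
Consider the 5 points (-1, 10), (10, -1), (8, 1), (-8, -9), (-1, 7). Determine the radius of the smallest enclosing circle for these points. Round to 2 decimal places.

10.85

The minimum enclosing circle is determined by three boundary points: (-1, 10), (10, -1), (-8, -9).
Their circumcentre is (-11/13, -11/13) with r² = 19885/169.
The farthest remaining point (8, 1) is at distance² 13801/169 ≤ 19885/169.
r = √(19885/169) ≈ 10.85.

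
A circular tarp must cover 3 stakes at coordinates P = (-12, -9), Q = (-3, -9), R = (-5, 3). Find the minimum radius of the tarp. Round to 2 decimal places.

7.04

Side lengths²: PQ² = 81, PR² = 193, QR² = 148.
Since PR² = 193 < 148 + 81 = 229, the triangle is acute, so the smallest enclosing circle is the circumcircle.
Circumcentre = (-7.5, -43/12), r² = 7141/144.
r = √(7141/144) ≈ 7.04.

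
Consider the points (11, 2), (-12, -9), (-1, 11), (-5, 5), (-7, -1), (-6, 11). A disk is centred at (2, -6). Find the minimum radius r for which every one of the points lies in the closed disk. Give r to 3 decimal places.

18.788

The required radius is the distance from (2, -6) to the farthest point.
Squared distances: 145, 205, 298, 170, 106, 353.
Maximum is 353, attained at (-6, 11).
r = √353 ≈ 18.788.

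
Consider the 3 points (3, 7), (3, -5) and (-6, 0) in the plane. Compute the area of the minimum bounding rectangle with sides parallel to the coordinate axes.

x ranges over [-6, 3], width 9.
y ranges over [-5, 7], height 12.
Area = 9 × 12 = 108.

108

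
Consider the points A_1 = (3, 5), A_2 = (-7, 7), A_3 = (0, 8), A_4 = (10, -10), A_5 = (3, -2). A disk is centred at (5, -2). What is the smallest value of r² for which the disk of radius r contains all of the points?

225

The required radius is the distance from (5, -2) to the farthest point.
Squared distances: 53, 225, 125, 89, 4.
Maximum is 225, attained at A_2.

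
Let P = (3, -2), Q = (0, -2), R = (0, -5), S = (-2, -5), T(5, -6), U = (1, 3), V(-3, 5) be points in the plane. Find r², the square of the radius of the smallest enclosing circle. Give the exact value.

The minimum enclosing circle of a finite set is fixed by two of the points (as a diameter) or three (as a circumcircle).
The farthest pair is T–V with squared distance 185. The circle on this segment as diameter has centre (1, -0.5) and r² = 185/4 = 46.25.
Check P: distance² to centre = 6.25 ≤ 46.25, so it lies inside.
All remaining points lie in this disk, and no smaller disk contains both endpoints, so this is the minimum enclosing circle.

46.25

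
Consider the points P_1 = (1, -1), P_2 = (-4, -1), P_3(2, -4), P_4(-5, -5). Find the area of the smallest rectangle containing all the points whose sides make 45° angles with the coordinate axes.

In coordinates u = x + y, v = x − y the rectangle is axis-aligned; the map (x,y)→(u,v) scales areas by 2.
u-values: 0, -5, -2, -10; range = 0 − (-10) = 10.
v-values: 2, -3, 6, 0; range = 6 − (-3) = 9.
Area = (10 × 9) / 2 = 45.

45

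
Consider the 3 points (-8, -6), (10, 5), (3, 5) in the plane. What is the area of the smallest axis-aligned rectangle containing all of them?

198

x ranges over [-8, 10], width 18.
y ranges over [-6, 5], height 11.
Area = 18 × 11 = 198.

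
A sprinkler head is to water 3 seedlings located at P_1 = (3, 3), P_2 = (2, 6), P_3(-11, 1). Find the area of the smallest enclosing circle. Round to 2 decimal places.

Side lengths²: P_1P_2² = 10, P_1P_3² = 200, P_2P_3² = 194.
Since P_1P_3² = 200 < 194 + 10 = 204, the triangle is acute, so the smallest enclosing circle is the circumcircle.
Circumcentre = (-89/22, 51/22), r² = 12125/242.
Area = π·r² = π·12125/242 ≈ 157.40.

157.40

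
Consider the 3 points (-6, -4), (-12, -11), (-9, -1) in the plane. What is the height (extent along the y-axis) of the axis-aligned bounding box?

max y = -1, min y = -11, so height = 10.

10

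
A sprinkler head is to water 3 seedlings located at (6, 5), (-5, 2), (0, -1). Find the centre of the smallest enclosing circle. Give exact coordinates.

Call the three points A, B, C in the order given.
Side lengths²: AB² = 130, AC² = 72, BC² = 34.
Since AB² = 130 ≥ 72 + 34 = 106, the angle opposite AB is not acute, so the smallest enclosing circle has AB as diameter.
Centre = midpoint of AB = (0.5, 3.5), r² = 130/4 = 32.5.
Centre = (0.5, 3.5).

(0.5, 3.5)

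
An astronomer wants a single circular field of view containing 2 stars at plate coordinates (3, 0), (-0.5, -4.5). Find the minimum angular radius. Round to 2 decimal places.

2.85

The smallest circle enclosing two points has them as diameter endpoints.
Centre = midpoint = (1.25, -2.25); r² = |(3, 0)−(-0.5, -4.5)|²/4 = 32.5/4 = 8.125.
r = √(8.125) ≈ 2.85.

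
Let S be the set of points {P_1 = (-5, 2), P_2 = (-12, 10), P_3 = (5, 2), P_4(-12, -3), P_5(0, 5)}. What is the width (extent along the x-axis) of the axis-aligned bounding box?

17

max x = 5, min x = -12, so width = 17.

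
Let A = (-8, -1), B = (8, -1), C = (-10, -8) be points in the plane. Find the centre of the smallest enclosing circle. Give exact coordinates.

Side lengths²: AB² = 256, AC² = 53, BC² = 373.
Since BC² = 373 ≥ 256 + 53 = 309, the angle opposite BC is not acute, so the smallest enclosing circle has BC as diameter.
Centre = midpoint of BC = (-1, -4.5), r² = 373/4 = 93.25.
Centre = (-1, -4.5).

(-1, -4.5)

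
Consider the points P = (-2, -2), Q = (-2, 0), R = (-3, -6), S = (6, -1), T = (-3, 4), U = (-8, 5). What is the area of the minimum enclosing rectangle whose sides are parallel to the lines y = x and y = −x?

In coordinates u = x + y, v = x − y the rectangle is axis-aligned; the map (x,y)→(u,v) scales areas by 2.
u-values: -4, -2, -9, 5, 1, -3; range = 5 − (-9) = 14.
v-values: 0, -2, 3, 7, -7, -13; range = 7 − (-13) = 20.
Area = (14 × 20) / 2 = 140.

140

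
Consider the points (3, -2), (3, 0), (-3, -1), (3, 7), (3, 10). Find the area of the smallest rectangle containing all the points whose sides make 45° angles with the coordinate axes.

In coordinates u = x + y, v = x − y the rectangle is axis-aligned; the map (x,y)→(u,v) scales areas by 2.
u-values: 1, 3, -4, 10, 13; range = 13 − (-4) = 17.
v-values: 5, 3, -2, -4, -7; range = 5 − (-7) = 12.
Area = (17 × 12) / 2 = 102.

102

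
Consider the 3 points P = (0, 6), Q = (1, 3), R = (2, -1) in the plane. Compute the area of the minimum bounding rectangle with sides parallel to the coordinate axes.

x ranges over [0, 2], width 2.
y ranges over [-1, 6], height 7.
Area = 2 × 7 = 14.

14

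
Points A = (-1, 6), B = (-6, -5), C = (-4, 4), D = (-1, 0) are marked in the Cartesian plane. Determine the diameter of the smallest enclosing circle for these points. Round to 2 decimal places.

12.08

By Welzl's lemma the MEC is supported by two points (diametrically opposite) or three points (on a circumcircle).
The farthest pair is A–B with squared distance 146. The circle on this segment as diameter has centre (-3.5, 0.5) and r² = 146/4 = 36.5.
Check C: distance² to centre = 12.5 ≤ 36.5, so it lies inside.
All remaining points lie in this disk, and no smaller disk contains both endpoints, so this is the minimum enclosing circle.
Diameter = 2r = 2√(36.5) ≈ 12.08.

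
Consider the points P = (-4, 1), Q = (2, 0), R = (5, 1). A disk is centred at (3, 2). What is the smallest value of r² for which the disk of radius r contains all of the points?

50

The required radius is the distance from (3, 2) to the farthest point.
Squared distances: 50, 5, 5.
Maximum is 50, attained at P.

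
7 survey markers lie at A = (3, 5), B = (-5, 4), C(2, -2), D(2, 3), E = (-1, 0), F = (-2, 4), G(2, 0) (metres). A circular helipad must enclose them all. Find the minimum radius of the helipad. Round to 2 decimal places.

4.78

The minimum enclosing circle of a finite set is fixed by two of the points (as a diameter) or three (as a circumcircle).
The minimum enclosing circle is determined by three boundary points: A, B, C.
Their circumcentre is (-15/22, 43/22) with r² = 5525/242.
The farthest remaining point G is at distance² 2665/242 ≤ 5525/242.
r = √(5525/242) ≈ 4.78.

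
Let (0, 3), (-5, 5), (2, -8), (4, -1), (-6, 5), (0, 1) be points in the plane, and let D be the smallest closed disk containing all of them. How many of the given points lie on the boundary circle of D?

The farthest pair is (2, -8)–(-6, 5) with squared distance 233. The circle on this segment as diameter has centre (-2, -1.5) and r² = 233/4 = 58.25.
Check (0, 3): distance² to centre = 24.25 ≤ 58.25, so it lies inside.
All remaining points lie in this disk, and no smaller disk contains both endpoints, so this is the minimum enclosing circle.
The points at distance exactly r from the centre are (2, -8), (-6, 5) — 2 points.

2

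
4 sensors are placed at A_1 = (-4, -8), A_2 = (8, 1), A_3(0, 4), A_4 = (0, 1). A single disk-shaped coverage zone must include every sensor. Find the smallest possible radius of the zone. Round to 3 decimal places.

By Welzl's lemma the MEC is supported by two points (diametrically opposite) or three points (on a circumcircle).
The minimum enclosing circle is determined by three boundary points: A_1, A_2, A_3.
Their circumcentre is (11/6, -59/18) with r² = 9125/162.
The farthest remaining point A_4 is at distance² 3509/162 ≤ 9125/162.
r = √(9125/162) ≈ 7.505.

7.505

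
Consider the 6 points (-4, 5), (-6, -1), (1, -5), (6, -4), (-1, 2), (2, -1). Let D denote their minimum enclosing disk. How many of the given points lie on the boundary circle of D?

The minimum enclosing circle of a finite set is fixed by two of the points (as a diameter) or three (as a circumcircle).
The minimum enclosing circle is determined by three boundary points: (-4, 5), (-6, -1), (6, -4).
Their circumcentre is (17/26, 3/26) with r² = 15385/338.
The farthest remaining point (1, -5) is at distance² 8885/338 ≤ 15385/338.
The points at distance exactly r from the centre are (-4, 5), (-6, -1), (6, -4) — 3 points.

3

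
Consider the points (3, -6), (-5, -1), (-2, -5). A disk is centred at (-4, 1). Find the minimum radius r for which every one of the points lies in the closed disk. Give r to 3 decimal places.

The required radius is the distance from (-4, 1) to the farthest point.
Squared distances: 98, 5, 40.
Maximum is 98, attained at (3, -6).
r = √98 ≈ 9.899.

9.899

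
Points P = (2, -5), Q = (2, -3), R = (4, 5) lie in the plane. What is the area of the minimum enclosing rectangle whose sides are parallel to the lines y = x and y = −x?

In coordinates u = x + y, v = x − y the rectangle is axis-aligned; the map (x,y)→(u,v) scales areas by 2.
u-values: -3, -1, 9; range = 9 − (-3) = 12.
v-values: 7, 5, -1; range = 7 − (-1) = 8.
Area = (12 × 8) / 2 = 48.

48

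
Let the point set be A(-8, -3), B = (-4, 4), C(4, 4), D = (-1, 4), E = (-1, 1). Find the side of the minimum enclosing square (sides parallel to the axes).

12

The bounding box has width 12 and height 7.
An axis-aligned square enclosing the set must have side ≥ max(width, height).
So the minimum side is max(12, 7) = 12.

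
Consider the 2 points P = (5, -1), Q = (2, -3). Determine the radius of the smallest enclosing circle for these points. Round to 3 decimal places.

1.803

The smallest circle enclosing two points has them as diameter endpoints.
Centre = midpoint = (3.5, -2); r² = |PQ|²/4 = 13/4 = 3.25.
r = √(3.25) ≈ 1.803.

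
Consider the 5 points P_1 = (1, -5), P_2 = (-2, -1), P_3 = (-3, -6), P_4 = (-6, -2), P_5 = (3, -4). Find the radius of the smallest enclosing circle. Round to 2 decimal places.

4.61

The farthest pair is P_4–P_5 with squared distance 85. The circle on this segment as diameter has centre (-1.5, -3) and r² = 85/4 = 21.25.
Check P_1: distance² to centre = 10.25 ≤ 21.25, so it lies inside.
All remaining points lie in this disk, and no smaller disk contains both endpoints, so this is the minimum enclosing circle.
r = √(21.25) ≈ 4.61.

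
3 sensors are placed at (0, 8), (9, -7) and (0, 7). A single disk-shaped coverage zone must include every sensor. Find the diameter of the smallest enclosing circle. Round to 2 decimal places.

17.49

Call the three points A, B, C in the order given.
Side lengths²: AB² = 306, AC² = 1, BC² = 277.
Since AB² = 306 ≥ 277 + 1 = 278, the angle opposite AB is not acute, so the smallest enclosing circle has AB as diameter.
Centre = midpoint of AB = (4.5, 0.5), r² = 306/4 = 76.5.
Diameter = 2r = 2√(76.5) ≈ 17.49.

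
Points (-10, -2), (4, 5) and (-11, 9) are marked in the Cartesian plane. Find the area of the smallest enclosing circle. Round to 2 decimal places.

Call the three points A, B, C in the order given.
Side lengths²: AB² = 245, AC² = 122, BC² = 241.
Since AB² = 245 < 241 + 122 = 363, the triangle is acute, so the smallest enclosing circle is the circumcircle.
Circumcentre = (-197/46, 187/46), r² = 73505/1058.
Area = π·r² = π·73505/1058 ≈ 218.26.

218.26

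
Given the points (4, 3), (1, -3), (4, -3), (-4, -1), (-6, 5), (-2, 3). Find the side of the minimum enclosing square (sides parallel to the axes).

10

The bounding box has width 10 and height 8.
An axis-aligned square enclosing the set must have side ≥ max(width, height).
So the minimum side is max(10, 8) = 10.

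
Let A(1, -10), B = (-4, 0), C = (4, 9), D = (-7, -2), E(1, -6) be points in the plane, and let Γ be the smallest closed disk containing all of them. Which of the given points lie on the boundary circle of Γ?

A, C, D

The farthest pair is A–C with squared distance 370. The circle on this segment as diameter has centre (2.5, -0.5) and r² = 370/4 = 92.5.
Check B: distance² to centre = 42.5 ≤ 92.5, so it lies inside.
All remaining points lie in this disk, and no smaller disk contains both endpoints, so this is the minimum enclosing circle.
The points at distance exactly r from the centre are A, C, D — 3 points.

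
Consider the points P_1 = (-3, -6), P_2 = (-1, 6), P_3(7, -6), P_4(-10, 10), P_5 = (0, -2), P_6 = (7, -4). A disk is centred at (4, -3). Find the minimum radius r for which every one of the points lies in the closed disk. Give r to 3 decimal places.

The required radius is the distance from (4, -3) to the farthest point.
Squared distances: 58, 106, 18, 365, 17, 10.
Maximum is 365, attained at P_4.
r = √365 ≈ 19.105.

19.105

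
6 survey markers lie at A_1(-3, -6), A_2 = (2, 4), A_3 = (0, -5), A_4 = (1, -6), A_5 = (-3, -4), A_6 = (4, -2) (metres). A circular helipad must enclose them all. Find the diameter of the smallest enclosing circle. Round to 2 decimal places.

The farthest pair is A_1–A_2 with squared distance 125. The circle on this segment as diameter has centre (-0.5, -1) and r² = 125/4 = 31.25.
Check A_3: distance² to centre = 16.25 ≤ 31.25, so it lies inside.
All remaining points lie in this disk, and no smaller disk contains both endpoints, so this is the minimum enclosing circle.
Diameter = 2r = 2√(31.25) ≈ 11.18.

11.18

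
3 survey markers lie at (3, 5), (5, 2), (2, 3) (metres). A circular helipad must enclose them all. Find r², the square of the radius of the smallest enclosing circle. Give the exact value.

325/98

Call the three points A, B, C in the order given.
Side lengths²: AB² = 13, AC² = 5, BC² = 10.
Since AB² = 13 < 10 + 5 = 15, the triangle is acute, so the smallest enclosing circle is the circumcircle.
Circumcentre = (53/14, 47/14), r² = 325/98.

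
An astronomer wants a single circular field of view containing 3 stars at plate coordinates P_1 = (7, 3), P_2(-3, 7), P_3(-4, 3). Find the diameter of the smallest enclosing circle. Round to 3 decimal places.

Side lengths²: P_1P_2² = 116, P_1P_3² = 121, P_2P_3² = 17.
Since P_1P_3² = 121 < 116 + 17 = 133, the triangle is acute, so the smallest enclosing circle is the circumcircle.
Circumcentre = (1.5, 3.75), r² = 30.8125.
Diameter = 2r = 2√(30.8125) ≈ 11.102.

11.102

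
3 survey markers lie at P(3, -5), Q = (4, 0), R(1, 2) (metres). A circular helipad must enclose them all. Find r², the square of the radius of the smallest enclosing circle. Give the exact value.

Side lengths²: PQ² = 26, PR² = 53, QR² = 13.
Since PR² = 53 ≥ 26 + 13 = 39, the angle opposite PR is not acute, so the smallest enclosing circle has PR as diameter.
Centre = midpoint of PR = (2, -1.5), r² = 53/4 = 13.25.

13.25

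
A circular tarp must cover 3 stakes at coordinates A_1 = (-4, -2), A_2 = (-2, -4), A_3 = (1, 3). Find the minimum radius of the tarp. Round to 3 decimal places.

Side lengths²: A_1A_2² = 8, A_1A_3² = 50, A_2A_3² = 58.
Since A_2A_3² = 58 ≥ 50 + 8 = 58, the angle opposite A_2A_3 is not acute, so the smallest enclosing circle has A_2A_3 as diameter.
Centre = midpoint of A_2A_3 = (-0.5, -0.5), r² = 58/4 = 14.5.
r = √(14.5) ≈ 3.808.

3.808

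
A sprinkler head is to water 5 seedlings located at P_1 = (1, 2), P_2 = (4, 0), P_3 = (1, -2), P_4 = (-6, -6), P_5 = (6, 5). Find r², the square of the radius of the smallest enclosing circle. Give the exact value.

By Welzl's lemma the MEC is supported by two points (diametrically opposite) or three points (on a circumcircle).
The farthest pair is P_4–P_5 with squared distance 265. The circle on this segment as diameter has centre (0, -0.5) and r² = 265/4 = 66.25.
Check P_1: distance² to centre = 7.25 ≤ 66.25, so it lies inside.
All remaining points lie in this disk, and no smaller disk contains both endpoints, so this is the minimum enclosing circle.

66.25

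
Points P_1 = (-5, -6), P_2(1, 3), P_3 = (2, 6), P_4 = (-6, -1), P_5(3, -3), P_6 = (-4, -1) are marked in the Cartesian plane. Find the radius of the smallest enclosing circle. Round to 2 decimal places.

The minimum enclosing circle of a finite set is fixed by two of the points (as a diameter) or three (as a circumcircle).
The farthest pair is P_1–P_3 with squared distance 193. The circle on this segment as diameter has centre (-1.5, 0) and r² = 193/4 = 48.25.
Check P_2: distance² to centre = 15.25 ≤ 48.25, so it lies inside.
All remaining points lie in this disk, and no smaller disk contains both endpoints, so this is the minimum enclosing circle.
r = √(48.25) ≈ 6.95.

6.95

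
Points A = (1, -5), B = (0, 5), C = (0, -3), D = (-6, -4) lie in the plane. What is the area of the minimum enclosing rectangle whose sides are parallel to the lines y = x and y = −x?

In coordinates u = x + y, v = x − y the rectangle is axis-aligned; the map (x,y)→(u,v) scales areas by 2.
u-values: -4, 5, -3, -10; range = 5 − (-10) = 15.
v-values: 6, -5, 3, -2; range = 6 − (-5) = 11.
Area = (15 × 11) / 2 = 82.5.

82.5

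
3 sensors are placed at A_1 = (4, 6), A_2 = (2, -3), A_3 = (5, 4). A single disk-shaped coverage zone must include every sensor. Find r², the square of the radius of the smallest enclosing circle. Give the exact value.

Side lengths²: A_1A_2² = 85, A_1A_3² = 5, A_2A_3² = 58.
Since A_1A_2² = 85 ≥ 58 + 5 = 63, the angle opposite A_1A_2 is not acute, so the smallest enclosing circle has A_1A_2 as diameter.
Centre = midpoint of A_1A_2 = (3, 1.5), r² = 85/4 = 21.25.

21.25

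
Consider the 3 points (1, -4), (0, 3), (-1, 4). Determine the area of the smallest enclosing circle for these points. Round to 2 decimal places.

53.41

Call the three points A, B, C in the order given.
Side lengths²: AB² = 50, AC² = 68, BC² = 2.
Since AC² = 68 ≥ 50 + 2 = 52, the angle opposite AC is not acute, so the smallest enclosing circle has AC as diameter.
Centre = midpoint of AC = (0, 0), r² = 68/4 = 17.
Area = π·r² = π·17 ≈ 53.41.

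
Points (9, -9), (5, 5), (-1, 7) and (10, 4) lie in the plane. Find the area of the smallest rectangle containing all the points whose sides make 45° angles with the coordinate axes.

In coordinates u = x + y, v = x − y the rectangle is axis-aligned; the map (x,y)→(u,v) scales areas by 2.
u-values: 0, 10, 6, 14; range = 14 − 0 = 14.
v-values: 18, 0, -8, 6; range = 18 − (-8) = 26.
Area = (14 × 26) / 2 = 182.

182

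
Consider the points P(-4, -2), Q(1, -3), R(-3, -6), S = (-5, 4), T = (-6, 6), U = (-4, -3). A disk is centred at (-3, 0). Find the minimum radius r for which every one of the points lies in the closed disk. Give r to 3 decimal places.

6.708

The required radius is the distance from (-3, 0) to the farthest point.
Squared distances: 5, 25, 36, 20, 45, 10.
Maximum is 45, attained at T.
r = √45 ≈ 6.708.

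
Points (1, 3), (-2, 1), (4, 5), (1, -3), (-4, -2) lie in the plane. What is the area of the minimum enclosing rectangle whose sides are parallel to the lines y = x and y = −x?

52.5

In coordinates u = x + y, v = x − y the rectangle is axis-aligned; the map (x,y)→(u,v) scales areas by 2.
u-values: 4, -1, 9, -2, -6; range = 9 − (-6) = 15.
v-values: -2, -3, -1, 4, -2; range = 4 − (-3) = 7.
Area = (15 × 7) / 2 = 52.5.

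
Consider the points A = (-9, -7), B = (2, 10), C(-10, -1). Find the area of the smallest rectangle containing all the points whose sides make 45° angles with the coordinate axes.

In coordinates u = x + y, v = x − y the rectangle is axis-aligned; the map (x,y)→(u,v) scales areas by 2.
u-values: -16, 12, -11; range = 12 − (-16) = 28.
v-values: -2, -8, -9; range = -2 − (-9) = 7.
Area = (28 × 7) / 2 = 98.

98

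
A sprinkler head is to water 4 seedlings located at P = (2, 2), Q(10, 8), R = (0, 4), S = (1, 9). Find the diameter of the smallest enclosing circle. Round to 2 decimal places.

By Welzl's lemma the MEC is supported by two points (diametrically opposite) or three points (on a circumcircle).
The farthest pair is Q–R with squared distance 116. The circle on this segment as diameter has centre (5, 6) and r² = 116/4 = 29.
Check P: distance² to centre = 25 ≤ 29, so it lies inside.
All remaining points lie in this disk, and no smaller disk contains both endpoints, so this is the minimum enclosing circle.
Diameter = 2r = 2√29 ≈ 10.77.

10.77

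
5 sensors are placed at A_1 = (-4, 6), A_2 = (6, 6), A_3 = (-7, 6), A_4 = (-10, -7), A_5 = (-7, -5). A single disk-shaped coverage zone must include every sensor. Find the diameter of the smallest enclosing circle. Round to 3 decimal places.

The farthest pair is A_2–A_4 with squared distance 425. The circle on this segment as diameter has centre (-2, -0.5) and r² = 425/4 = 106.25.
Check A_1: distance² to centre = 46.25 ≤ 106.25, so it lies inside.
All remaining points lie in this disk, and no smaller disk contains both endpoints, so this is the minimum enclosing circle.
Diameter = 2r = 2√(106.25) ≈ 20.616.

20.616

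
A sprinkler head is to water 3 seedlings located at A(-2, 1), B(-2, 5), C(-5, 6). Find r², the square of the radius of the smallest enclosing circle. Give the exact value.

8.5

Side lengths²: AB² = 16, AC² = 34, BC² = 10.
Since AC² = 34 ≥ 16 + 10 = 26, the angle opposite AC is not acute, so the smallest enclosing circle has AC as diameter.
Centre = midpoint of AC = (-3.5, 3.5), r² = 34/4 = 8.5.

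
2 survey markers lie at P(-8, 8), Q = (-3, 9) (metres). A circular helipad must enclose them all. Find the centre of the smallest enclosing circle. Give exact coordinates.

The smallest circle enclosing two points has them as diameter endpoints.
Centre = midpoint = (-5.5, 8.5); r² = |PQ|²/4 = 26/4 = 6.5.
Centre = (-5.5, 8.5).

(-5.5, 8.5)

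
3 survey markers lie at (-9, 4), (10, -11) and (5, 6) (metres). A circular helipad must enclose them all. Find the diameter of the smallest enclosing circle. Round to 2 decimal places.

24.21

Call the three points A, B, C in the order given.
Side lengths²: AB² = 586, AC² = 200, BC² = 314.
Since AB² = 586 ≥ 314 + 200 = 514, the angle opposite AB is not acute, so the smallest enclosing circle has AB as diameter.
Centre = midpoint of AB = (0.5, -3.5), r² = 586/4 = 146.5.
Diameter = 2r = 2√(146.5) ≈ 24.21.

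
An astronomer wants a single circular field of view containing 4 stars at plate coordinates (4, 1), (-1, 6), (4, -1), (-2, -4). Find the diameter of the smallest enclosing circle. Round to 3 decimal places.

10.174

The minimum enclosing circle is determined by three boundary points: (-1, 6), (4, -1), (-2, -4).
Their circumcentre is (-27/38, 35/38) with r² = 18685/722.
The farthest remaining point (4, 1) is at distance² 16025/722 ≤ 18685/722.
Diameter = 2r = 2√(18685/722) ≈ 10.174.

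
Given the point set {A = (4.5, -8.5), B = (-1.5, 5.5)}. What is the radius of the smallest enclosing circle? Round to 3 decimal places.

7.616

The smallest circle enclosing two points has them as diameter endpoints.
Centre = midpoint = (1.5, -1.5); r² = |AB|²/4 = 232/4 = 58.
r = √58 ≈ 7.616.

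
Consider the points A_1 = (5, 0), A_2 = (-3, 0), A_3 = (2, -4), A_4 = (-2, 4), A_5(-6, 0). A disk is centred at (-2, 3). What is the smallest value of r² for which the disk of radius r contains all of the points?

65

The required radius is the distance from (-2, 3) to the farthest point.
Squared distances: 58, 10, 65, 1, 25.
Maximum is 65, attained at A_3.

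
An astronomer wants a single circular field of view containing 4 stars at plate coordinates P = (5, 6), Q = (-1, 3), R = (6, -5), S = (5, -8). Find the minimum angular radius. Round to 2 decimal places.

7.00

A smallest enclosing disk is always determined by at most three of the input points on its boundary.
The minimum enclosing circle is determined by three boundary points: P, Q, S.
Their circumcentre is (4.75, -1) with r² = 49.0625.
The farthest remaining point R is at distance² 17.5625 ≤ 49.0625.
r = √(49.0625) ≈ 7.00.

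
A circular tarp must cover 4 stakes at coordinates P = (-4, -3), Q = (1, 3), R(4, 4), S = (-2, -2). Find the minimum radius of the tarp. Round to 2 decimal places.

The farthest pair is P–R with squared distance 113. The circle on this segment as diameter has centre (0, 0.5) and r² = 113/4 = 28.25.
Check Q: distance² to centre = 7.25 ≤ 28.25, so it lies inside.
All remaining points lie in this disk, and no smaller disk contains both endpoints, so this is the minimum enclosing circle.
r = √(28.25) ≈ 5.32.

5.32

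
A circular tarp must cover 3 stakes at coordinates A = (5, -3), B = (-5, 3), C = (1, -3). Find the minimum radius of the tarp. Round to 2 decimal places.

5.83

Side lengths²: AB² = 136, AC² = 16, BC² = 72.
Since AB² = 136 ≥ 72 + 16 = 88, the angle opposite AB is not acute, so the smallest enclosing circle has AB as diameter.
Centre = midpoint of AB = (0, 0), r² = 136/4 = 34.
r = √34 ≈ 5.83.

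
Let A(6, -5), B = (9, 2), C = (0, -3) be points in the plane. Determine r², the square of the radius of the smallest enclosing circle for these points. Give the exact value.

26.5

Side lengths²: AB² = 58, AC² = 40, BC² = 106.
Since BC² = 106 ≥ 58 + 40 = 98, the angle opposite BC is not acute, so the smallest enclosing circle has BC as diameter.
Centre = midpoint of BC = (4.5, -0.5), r² = 106/4 = 26.5.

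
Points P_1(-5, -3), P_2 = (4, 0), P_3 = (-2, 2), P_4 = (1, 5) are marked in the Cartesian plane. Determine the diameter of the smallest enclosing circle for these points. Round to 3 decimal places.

10.244

The minimum enclosing circle is determined by three boundary points: P_1, P_2, P_4.
Their circumcentre is (-10/9, 1/3) with r² = 2125/81.
The farthest remaining point P_3 is at distance² 289/81 ≤ 2125/81.
Diameter = 2r = 2√(2125/81) ≈ 10.244.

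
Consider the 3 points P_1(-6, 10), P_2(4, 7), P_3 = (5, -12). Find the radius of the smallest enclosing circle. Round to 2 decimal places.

Side lengths²: P_1P_2² = 109, P_1P_3² = 605, P_2P_3² = 362.
Since P_1P_3² = 605 ≥ 362 + 109 = 471, the angle opposite P_1P_3 is not acute, so the smallest enclosing circle has P_1P_3 as diameter.
Centre = midpoint of P_1P_3 = (-0.5, -1), r² = 605/4 = 151.25.
r = √(151.25) ≈ 12.30.

12.30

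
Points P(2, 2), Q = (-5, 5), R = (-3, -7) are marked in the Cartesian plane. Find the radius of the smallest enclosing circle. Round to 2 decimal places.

6.11

Side lengths²: PQ² = 58, PR² = 106, QR² = 148.
Since QR² = 148 < 106 + 58 = 164, the triangle is acute, so the smallest enclosing circle is the circumcircle.
Circumcentre = (-44/13, -35/39), r² = 56869/1521.
r = √(56869/1521) ≈ 6.11.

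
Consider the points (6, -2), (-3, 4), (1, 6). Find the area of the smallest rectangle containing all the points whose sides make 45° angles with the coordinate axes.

45

In coordinates u = x + y, v = x − y the rectangle is axis-aligned; the map (x,y)→(u,v) scales areas by 2.
u-values: 4, 1, 7; range = 7 − 1 = 6.
v-values: 8, -7, -5; range = 8 − (-7) = 15.
Area = (6 × 15) / 2 = 45.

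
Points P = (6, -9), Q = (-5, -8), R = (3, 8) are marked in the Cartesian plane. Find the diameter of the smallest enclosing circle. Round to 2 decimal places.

Side lengths²: PQ² = 122, PR² = 298, QR² = 320.
Since QR² = 320 < 298 + 122 = 420, the triangle is acute, so the smallest enclosing circle is the circumcircle.
Circumcentre = (27/23, -25/23), r² = 45445/529.
Diameter = 2r = 2√(45445/529) ≈ 18.54.

18.54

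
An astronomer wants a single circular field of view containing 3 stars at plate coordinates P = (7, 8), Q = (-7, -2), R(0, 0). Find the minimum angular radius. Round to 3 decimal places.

8.602

Side lengths²: PQ² = 296, PR² = 113, QR² = 53.
Since PQ² = 296 ≥ 113 + 53 = 166, the angle opposite PQ is not acute, so the smallest enclosing circle has PQ as diameter.
Centre = midpoint of PQ = (0, 3), r² = 296/4 = 74.
r = √74 ≈ 8.602.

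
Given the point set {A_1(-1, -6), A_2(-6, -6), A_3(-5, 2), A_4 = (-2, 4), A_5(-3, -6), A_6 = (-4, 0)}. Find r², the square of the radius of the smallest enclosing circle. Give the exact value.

The minimum enclosing circle is determined by three boundary points: A_1, A_2, A_4.
Their circumcentre is (-3.5, -1.2) with r² = 29.29.
The farthest remaining point A_5 is at distance² 23.29 ≤ 29.29.

29.29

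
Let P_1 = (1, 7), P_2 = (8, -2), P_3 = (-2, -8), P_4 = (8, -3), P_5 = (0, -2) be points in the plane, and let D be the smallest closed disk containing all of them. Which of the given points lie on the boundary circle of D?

The minimum enclosing circle of a finite set is fixed by two of the points (as a diameter) or three (as a circumcircle).
The minimum enclosing circle is determined by three boundary points: P_1, P_3, P_4.
Their circumcentre is (11/18, -13/18) with r² = 9685/162.
The farthest remaining point P_2 is at distance² 9109/162 ≤ 9685/162.
The points at distance exactly r from the centre are P_1, P_3, P_4 — 3 points.

P_1, P_3, P_4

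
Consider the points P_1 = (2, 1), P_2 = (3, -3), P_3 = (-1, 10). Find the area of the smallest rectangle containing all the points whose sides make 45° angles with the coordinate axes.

In coordinates u = x + y, v = x − y the rectangle is axis-aligned; the map (x,y)→(u,v) scales areas by 2.
u-values: 3, 0, 9; range = 9 − 0 = 9.
v-values: 1, 6, -11; range = 6 − (-11) = 17.
Area = (9 × 17) / 2 = 76.5.

76.5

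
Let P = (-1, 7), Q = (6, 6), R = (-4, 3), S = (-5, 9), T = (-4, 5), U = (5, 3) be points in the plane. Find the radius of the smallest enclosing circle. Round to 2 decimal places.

The minimum enclosing circle is determined by three boundary points: Q, S, U.
Their circumcentre is (1/6, 113/18) with r² = 5525/162.
The farthest remaining point R is at distance² 4553/162 ≤ 5525/162.
r = √(5525/162) ≈ 5.84.

5.84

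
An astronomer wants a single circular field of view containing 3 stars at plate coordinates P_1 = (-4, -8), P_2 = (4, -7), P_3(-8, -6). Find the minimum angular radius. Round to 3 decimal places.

6.021

Side lengths²: P_1P_2² = 65, P_1P_3² = 20, P_2P_3² = 145.
Since P_2P_3² = 145 ≥ 65 + 20 = 85, the angle opposite P_2P_3 is not acute, so the smallest enclosing circle has P_2P_3 as diameter.
Centre = midpoint of P_2P_3 = (-2, -6.5), r² = 145/4 = 36.25.
r = √(36.25) ≈ 6.021.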